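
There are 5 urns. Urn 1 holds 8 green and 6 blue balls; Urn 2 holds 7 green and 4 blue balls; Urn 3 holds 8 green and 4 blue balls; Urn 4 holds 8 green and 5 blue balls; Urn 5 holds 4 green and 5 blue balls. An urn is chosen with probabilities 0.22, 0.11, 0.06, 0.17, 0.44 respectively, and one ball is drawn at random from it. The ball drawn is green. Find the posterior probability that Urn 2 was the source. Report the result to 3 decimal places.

Posterior probability ≈ 0.131

Tabulate prior·likelihood by source: [1] prior 0.22, lik 0.5714, product 0.1257; [2] prior 0.11, lik 0.6364, product 0.07000; [3] prior 0.06, lik 0.6667, product 0.04000; [4] prior 0.17, lik 0.6154, product 0.1046; [5] prior 0.44, lik 0.4444, product 0.1956.
Normalizing constant = 0.53589; the posterior for Urn 2 is its product over the sum, 0.07000/0.53589 = 0.131.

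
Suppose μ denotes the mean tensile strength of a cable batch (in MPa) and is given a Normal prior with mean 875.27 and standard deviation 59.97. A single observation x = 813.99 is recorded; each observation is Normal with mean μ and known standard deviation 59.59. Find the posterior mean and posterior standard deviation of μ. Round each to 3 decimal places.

Prior precision 1/τ₀² = 1/59.97² = 0.00027806; data precision n/σ² = 1/59.59² = 0.00028161.
Posterior precision = 0.00027806 + 0.00028161 = 0.00055967, giving posterior SD = 1/√0.00055967 = 42.270.
Posterior mean = (0.00027806·875.27 + 0.00028161·813.99) / 0.00055967 = 844.435.

Posterior mean ≈ 844.435; posterior SD ≈ 42.270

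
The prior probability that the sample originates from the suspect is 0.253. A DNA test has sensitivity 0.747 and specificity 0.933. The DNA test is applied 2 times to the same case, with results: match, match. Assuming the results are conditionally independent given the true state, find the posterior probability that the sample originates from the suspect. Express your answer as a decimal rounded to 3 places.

Posterior P(H) ≈ 0.977

With H the event that the sample originates from the suspect, the joint likelihood of the observed sequence is P(data|H) = 0.747·0.747 = 0.55801 and P(data|¬H) = 0.067·0.067 = 0.0044890.
Bayes: P(H|data) = 0.253·0.55801 / (0.253·0.55801 + 0.747·0.0044890) = 0.14118/0.14453 = 0.9768.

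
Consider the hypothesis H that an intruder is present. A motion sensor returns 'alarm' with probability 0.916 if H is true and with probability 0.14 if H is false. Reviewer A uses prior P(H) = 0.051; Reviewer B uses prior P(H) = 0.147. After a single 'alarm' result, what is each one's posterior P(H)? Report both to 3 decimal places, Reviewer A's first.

The likelihood ratio for an 'alarm' result is 0.916/0.14 = 6.5429.
Reviewer A: prior odds 0.051/0.949 = 0.053741; posterior odds 0.35162; posterior probability 0.260.
Reviewer B: prior odds 0.147/0.853 = 0.17233; posterior odds 1.1275; posterior probability 0.530.

Reviewer A: 0.260; Reviewer B: 0.530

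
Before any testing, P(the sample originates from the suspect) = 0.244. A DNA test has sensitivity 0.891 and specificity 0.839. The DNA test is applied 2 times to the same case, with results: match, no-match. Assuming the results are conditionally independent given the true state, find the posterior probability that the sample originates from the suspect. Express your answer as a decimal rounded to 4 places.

Posterior P(H) ≈ 0.1883

With H the event that the sample originates from the suspect, the joint likelihood of the observed sequence is P(data|H) = 0.891·0.109 = 0.097119 and P(data|¬H) = 0.161·0.839 = 0.13508.
Bayes: P(H|data) = 0.244·0.097119 / (0.244·0.097119 + 0.756·0.13508) = 0.023697/0.12582 = 0.1883.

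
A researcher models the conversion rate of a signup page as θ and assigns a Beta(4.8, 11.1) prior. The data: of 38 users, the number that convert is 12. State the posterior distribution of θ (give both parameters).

Posterior: Beta(16.8, 37.1)

Observing 12 successes and 26 failures updates Beta(4.8, 11.1) by adding the success and failure counts to the two shape parameters: α = 4.8+12 = 16.8, β = 11.1+26 = 37.1.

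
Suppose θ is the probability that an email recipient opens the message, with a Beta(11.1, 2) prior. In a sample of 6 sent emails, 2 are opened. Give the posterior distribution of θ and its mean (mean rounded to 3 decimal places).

Observing 2 successes and 4 failures updates Beta(11.1, 2) by adding the success and failure counts to the two shape parameters: α = 11.1+2 = 13.1, β = 2+4 = 6.
E[θ | data] = 13.1/(13.1+6) = 0.686.

Posterior: Beta(13.1, 6); mean ≈ 0.686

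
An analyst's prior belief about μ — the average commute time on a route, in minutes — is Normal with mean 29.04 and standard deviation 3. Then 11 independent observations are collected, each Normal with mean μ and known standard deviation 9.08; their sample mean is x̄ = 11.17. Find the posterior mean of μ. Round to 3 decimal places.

Posterior mean ≈ 19.290

With known σ, the Normal prior is conjugate. Weight on the data is w = (n/σ²)/(n/σ² + 1/τ₀²) = 0.133420/(0.133420+0.111111) = 0.54562.
Posterior mean = w·x̄ + (1−w)·μ₀ = 0.54562·11.17 + 0.45438·29.04 = 19.290.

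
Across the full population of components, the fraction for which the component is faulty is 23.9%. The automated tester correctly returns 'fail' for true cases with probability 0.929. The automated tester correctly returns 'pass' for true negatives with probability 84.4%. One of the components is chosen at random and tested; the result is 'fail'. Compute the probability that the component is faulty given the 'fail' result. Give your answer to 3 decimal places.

Write H for 'the component is faulty'. Prior odds H:¬H = 0.239/0.761 = 0.31406. For the 'fail' outcome, the likelihood ratio is 0.929/0.156 = 5.9551.
Posterior odds = 0.31406 × 5.9551 = 1.8703, so P(H|E) = 1.8703/(1+1.8703) = 0.652.

P(H | E) ≈ 0.652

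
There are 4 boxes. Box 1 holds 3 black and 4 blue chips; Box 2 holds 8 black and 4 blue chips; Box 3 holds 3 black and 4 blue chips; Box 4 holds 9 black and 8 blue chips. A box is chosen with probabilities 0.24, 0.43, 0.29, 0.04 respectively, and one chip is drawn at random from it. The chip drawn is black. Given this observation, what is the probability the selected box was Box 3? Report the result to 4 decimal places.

Posterior probability ≈ 0.2323

P(black|Box 1) = 0.4286; P(black|Box 2) = 0.6667; P(black|Box 3) = 0.4286; P(black|Box 4) = 0.5294.
Prior × likelihood for each source: 0.24·0.4286=0.1029, 0.43·0.6667=0.2867, 0.29·0.4286=0.1243, 0.04·0.5294=0.02118. Summing gives P(black) = 0.53499.
P(Box 3 | black) = 0.1243 / 0.53499 = 0.2323.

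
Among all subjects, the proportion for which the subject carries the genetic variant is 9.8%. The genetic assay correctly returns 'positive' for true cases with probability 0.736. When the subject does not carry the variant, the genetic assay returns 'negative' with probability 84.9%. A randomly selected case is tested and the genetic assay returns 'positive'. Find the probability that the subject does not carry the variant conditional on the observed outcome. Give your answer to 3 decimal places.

P(¬H | E) ≈ 0.654

Let H be the event that the subject carries the genetic variant. P(H) = 0.098, so P(¬H) = 0.902. With E the 'positive' result, P(E|H) = 0.736 and P(E|¬H) = 0.151.
P(E) = 0.736·0.098 + 0.151·0.902 = 0.072128 + 0.13620 = 0.20833.
By Bayes' theorem, P(H|E) = 0.072128 / 0.20833 = 0.346. Hence P(¬H|E) = 1 − 0.346 = 0.654.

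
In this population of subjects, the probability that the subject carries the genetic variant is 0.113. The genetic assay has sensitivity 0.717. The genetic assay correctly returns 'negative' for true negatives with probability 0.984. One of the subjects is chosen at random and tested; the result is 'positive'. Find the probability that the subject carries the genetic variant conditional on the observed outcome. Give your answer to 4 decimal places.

P(H | E) ≈ 0.8509

Write H for 'the subject carries the genetic variant'. Prior odds H:¬H = 0.113/0.887 = 0.12740. For the 'positive' outcome, the likelihood ratio is 0.717/0.016 = 44.812.
Posterior odds = 0.12740 × 44.812 = 5.7089, so P(H|E) = 5.7089/(1+5.7089) = 0.8509.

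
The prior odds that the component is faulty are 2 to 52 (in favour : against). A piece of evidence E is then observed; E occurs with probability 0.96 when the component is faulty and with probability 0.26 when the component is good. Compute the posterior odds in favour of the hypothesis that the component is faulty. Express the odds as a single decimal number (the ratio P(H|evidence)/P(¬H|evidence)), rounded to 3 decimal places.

Posterior odds ≈ 0.142

Prior odds = 2/52 = 0.038462. In log-odds, ln(0.038462) = -3.2581.
Add log likelihood ratio: ln(3.6923) = 1.3063.
Posterior log-odds = -1.9518, so posterior odds = exp(-1.9518) = 0.14201.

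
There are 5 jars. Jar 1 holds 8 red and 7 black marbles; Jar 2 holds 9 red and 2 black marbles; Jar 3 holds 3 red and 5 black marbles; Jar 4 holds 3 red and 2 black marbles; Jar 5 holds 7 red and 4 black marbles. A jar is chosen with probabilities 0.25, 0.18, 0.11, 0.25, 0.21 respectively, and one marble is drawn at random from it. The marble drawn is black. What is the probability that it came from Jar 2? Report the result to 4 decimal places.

Tabulate prior·likelihood by source: [1] prior 0.25, lik 0.4667, product 0.1167; [2] prior 0.18, lik 0.1818, product 0.03273; [3] prior 0.11, lik 0.625, product 0.06875; [4] prior 0.25, lik 0.4, product 0.1000; [5] prior 0.21, lik 0.3636, product 0.07636.
Normalizing constant = 0.39451; the posterior for Jar 2 is its product over the sum, 0.03273/0.39451 = 0.0830.

Posterior probability ≈ 0.0830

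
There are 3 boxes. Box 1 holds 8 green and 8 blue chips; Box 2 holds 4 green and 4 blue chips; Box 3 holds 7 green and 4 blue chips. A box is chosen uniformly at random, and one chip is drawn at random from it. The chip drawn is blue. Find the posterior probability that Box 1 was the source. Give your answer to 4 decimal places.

Posterior probability ≈ 0.3667

Tabulate prior·likelihood by source: [1] prior 0.333333, lik 0.5, product 0.1667; [2] prior 0.333333, lik 0.5, product 0.1667; [3] prior 0.333333, lik 0.3636, product 0.1212.
Normalizing constant = 0.45455; the posterior for Box 1 is its product over the sum, 0.1667/0.45455 = 0.3667.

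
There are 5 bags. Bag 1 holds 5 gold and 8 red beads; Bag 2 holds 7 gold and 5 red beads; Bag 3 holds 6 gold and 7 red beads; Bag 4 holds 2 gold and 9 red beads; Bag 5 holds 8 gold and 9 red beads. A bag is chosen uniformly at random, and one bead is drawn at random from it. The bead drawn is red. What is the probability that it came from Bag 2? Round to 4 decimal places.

P(red|Bag 1) = 0.6154; P(red|Bag 2) = 0.4167; P(red|Bag 3) = 0.5385; P(red|Bag 4) = 0.8182; P(red|Bag 5) = 0.5294.
Prior × likelihood for each source: 0.2·0.6154=0.1231, 0.2·0.4167=0.08333, 0.2·0.5385=0.1077, 0.2·0.8182=0.1636, 0.2·0.5294=0.1059. Summing gives P(red) = 0.58362.
P(Bag 2 | red) = 0.08333 / 0.58362 = 0.1428.

Posterior probability ≈ 0.1428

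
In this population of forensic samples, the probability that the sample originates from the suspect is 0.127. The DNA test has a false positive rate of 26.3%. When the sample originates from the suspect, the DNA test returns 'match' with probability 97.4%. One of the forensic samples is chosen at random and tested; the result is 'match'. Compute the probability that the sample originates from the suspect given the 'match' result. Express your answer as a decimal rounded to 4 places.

P(H | E) ≈ 0.3501

Let H be the event that the sample originates from the suspect. P(H) = 0.127, so P(¬H) = 0.873. With E the 'match' result, P(E|H) = 0.974 and P(E|¬H) = 0.263.
P(E) = 0.974·0.127 + 0.263·0.873 = 0.12370 + 0.22960 = 0.35330.
By Bayes' theorem, P(H|E) = 0.12370 / 0.35330 = 0.3501.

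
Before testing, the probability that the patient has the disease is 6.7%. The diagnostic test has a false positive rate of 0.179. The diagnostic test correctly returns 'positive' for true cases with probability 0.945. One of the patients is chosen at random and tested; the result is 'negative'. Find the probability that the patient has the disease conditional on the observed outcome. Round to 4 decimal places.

P(H | E) ≈ 0.0048

Let H be the event that the patient has the disease. P(H) = 0.067, so P(¬H) = 0.933. With E the 'negative' result, P(E|H) = 0.055 and P(E|¬H) = 0.821.
P(E) = 0.055·0.067 + 0.821·0.933 = 0.0036850 + 0.76599 = 0.76968.
By Bayes' theorem, P(H|E) = 0.0036850 / 0.76968 = 0.0048.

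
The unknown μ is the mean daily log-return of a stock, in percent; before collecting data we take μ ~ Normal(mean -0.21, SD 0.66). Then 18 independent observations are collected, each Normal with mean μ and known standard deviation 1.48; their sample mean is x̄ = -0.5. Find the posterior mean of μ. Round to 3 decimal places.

Posterior mean ≈ -0.437

Prior precision 1/τ₀² = 1/0.66² = 2.29568; data precision n/σ² = 18/1.48² = 8.21768.
Posterior precision = 2.29568 + 8.21768 = 10.5134.
Posterior mean = (2.29568·-0.21 + 8.21768·-0.5) / 10.5134 = -0.437.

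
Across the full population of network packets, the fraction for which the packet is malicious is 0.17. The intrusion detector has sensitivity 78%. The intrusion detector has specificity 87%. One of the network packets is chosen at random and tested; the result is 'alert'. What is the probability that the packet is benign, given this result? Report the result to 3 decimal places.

P(¬H | E) ≈ 0.449

Write H for 'the packet is malicious'. Prior odds H:¬H = 0.17/0.83 = 0.20482. For the 'alert' outcome, the likelihood ratio is 0.78/0.13 = 6.0000.
Posterior odds = 0.20482 × 6.0000 = 1.2289, so P(H|E) = 1.2289/(1+1.2289) = 0.551. Then P(¬H|E) = 1 − 0.551 = 0.449.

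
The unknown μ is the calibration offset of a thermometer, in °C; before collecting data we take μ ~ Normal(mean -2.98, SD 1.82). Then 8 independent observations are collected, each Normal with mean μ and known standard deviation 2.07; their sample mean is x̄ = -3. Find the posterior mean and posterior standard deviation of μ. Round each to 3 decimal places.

With known σ, the Normal prior is conjugate. Weight on the data is w = (n/σ²)/(n/σ² + 1/τ₀²) = 1.86702/(1.86702+0.301896) = 0.86081.
Posterior mean = w·x̄ + (1−w)·μ₀ = 0.86081·-3 + 0.13919·-2.98 = -2.997. Posterior variance = 1/(1.86702+0.301896) = 0.461060, so SD = 0.679.

Posterior mean ≈ -2.997; posterior SD ≈ 0.679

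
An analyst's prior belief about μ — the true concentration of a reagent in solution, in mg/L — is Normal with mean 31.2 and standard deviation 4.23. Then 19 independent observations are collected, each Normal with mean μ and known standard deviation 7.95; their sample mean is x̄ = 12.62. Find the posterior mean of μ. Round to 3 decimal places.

Prior precision 1/τ₀² = 1/4.23² = 0.0558881; data precision n/σ² = 19/7.95² = 0.300621.
Posterior precision = 0.0558881 + 0.300621 = 0.356509.
Posterior mean = (0.0558881·31.2 + 0.300621·12.62) / 0.356509 = 15.533.

Posterior mean ≈ 15.533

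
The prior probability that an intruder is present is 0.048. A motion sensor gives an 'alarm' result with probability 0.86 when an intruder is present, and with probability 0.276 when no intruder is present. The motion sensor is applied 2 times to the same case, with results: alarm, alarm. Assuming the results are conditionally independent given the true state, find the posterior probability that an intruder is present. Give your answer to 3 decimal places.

With H the event that an intruder is present, the joint likelihood of the observed sequence is P(data|H) = 0.86·0.86 = 0.73960 and P(data|¬H) = 0.276·0.276 = 0.076176.
Bayes: P(H|data) = 0.048·0.73960 / (0.048·0.73960 + 0.952·0.076176) = 0.035501/0.10802 = 0.3286.

Posterior P(H) ≈ 0.329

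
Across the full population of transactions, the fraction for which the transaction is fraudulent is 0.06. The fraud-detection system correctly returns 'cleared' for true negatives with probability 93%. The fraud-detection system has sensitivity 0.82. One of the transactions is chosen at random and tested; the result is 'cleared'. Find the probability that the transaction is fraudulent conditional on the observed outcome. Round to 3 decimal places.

P(H | E) ≈ 0.012

Let H be the event that the transaction is fraudulent. P(H) = 0.06, so P(¬H) = 0.94. With E the 'cleared' result, P(E|H) = 0.18 and P(E|¬H) = 0.93.
P(E) = 0.18·0.06 + 0.93·0.94 = 0.010800 + 0.87420 = 0.88500.
By Bayes' theorem, P(H|E) = 0.010800 / 0.88500 = 0.012.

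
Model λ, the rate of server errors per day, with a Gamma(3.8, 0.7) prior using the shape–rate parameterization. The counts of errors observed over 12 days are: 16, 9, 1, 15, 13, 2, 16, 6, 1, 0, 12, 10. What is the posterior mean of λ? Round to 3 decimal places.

Posterior mean ≈ 8.252

Total count ∑xᵢ = 101 over n = 12 days.
Gamma is conjugate to the Poisson likelihood: posterior is Gamma(shape = 3.8+101 = 104.8, rate = 0.7+12 = 12.7).
E[λ | data] = 104.8/12.7 = 8.252.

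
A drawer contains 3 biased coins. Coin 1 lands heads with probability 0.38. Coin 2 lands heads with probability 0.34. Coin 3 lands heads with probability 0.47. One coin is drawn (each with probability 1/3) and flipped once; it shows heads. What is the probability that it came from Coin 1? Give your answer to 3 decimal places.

Posterior probability ≈ 0.319

P(heads|C1) = 0.38; P(heads|C2) = 0.34; P(heads|C3) = 0.47.
Prior × likelihood for each source: 0.333333·0.38=0.1267, 0.333333·0.34=0.1133, 0.333333·0.47=0.1567. Summing gives P(heads) = 0.39667.
P(Coin 1 | heads) = 0.1267 / 0.39667 = 0.319.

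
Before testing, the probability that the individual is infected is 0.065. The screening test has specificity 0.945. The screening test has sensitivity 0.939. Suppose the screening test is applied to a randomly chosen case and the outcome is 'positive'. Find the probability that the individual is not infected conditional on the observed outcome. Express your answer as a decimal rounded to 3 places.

Write H for 'the individual is infected'. Prior odds H:¬H = 0.065/0.935 = 0.069519. For the 'positive' outcome, the likelihood ratio is 0.939/0.055 = 17.073.
Posterior odds = 0.069519 × 17.073 = 1.1869, so P(H|E) = 1.1869/(1+1.1869) = 0.543. Then P(¬H|E) = 1 − 0.543 = 0.457.

P(¬H | E) ≈ 0.457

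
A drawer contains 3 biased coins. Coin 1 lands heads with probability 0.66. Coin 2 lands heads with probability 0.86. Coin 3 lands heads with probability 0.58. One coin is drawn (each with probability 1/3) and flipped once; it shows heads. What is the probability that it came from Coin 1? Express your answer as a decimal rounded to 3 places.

Posterior probability ≈ 0.314

P(heads|C1) = 0.66; P(heads|C2) = 0.86; P(heads|C3) = 0.58.
Prior × likelihood for each source: 0.333333·0.66=0.2200, 0.333333·0.86=0.2867, 0.333333·0.58=0.1933. Summing gives P(heads) = 0.70000.
P(Coin 1 | heads) = 0.2200 / 0.70000 = 0.314.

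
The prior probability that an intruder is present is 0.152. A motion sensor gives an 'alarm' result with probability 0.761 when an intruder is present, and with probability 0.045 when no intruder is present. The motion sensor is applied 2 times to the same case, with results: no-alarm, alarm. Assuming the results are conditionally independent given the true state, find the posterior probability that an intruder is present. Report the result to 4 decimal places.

Let H be the event that an intruder is present; start with P(H) = 0.152. P('alarm'|H) = 0.761, P('alarm'|¬H) = 0.045.
Update on result 1 ('no-alarm'): P(H) ← 0.239·0.1520 / (0.239·0.1520 + 0.955·0.8480) = 0.036328/0.84617 = 0.0429.
Update on result 2 ('alarm'): P(H) ← 0.761·0.0429 / (0.761·0.0429 + 0.045·0.9571) = 0.032672/0.075740 = 0.4314.

Posterior P(H) ≈ 0.4314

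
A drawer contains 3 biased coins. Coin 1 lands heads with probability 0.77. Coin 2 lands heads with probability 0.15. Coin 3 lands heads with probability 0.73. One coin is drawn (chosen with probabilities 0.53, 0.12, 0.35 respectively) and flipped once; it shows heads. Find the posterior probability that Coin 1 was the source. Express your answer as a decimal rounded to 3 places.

Posterior probability ≈ 0.599

P(heads|C1) = 0.77; P(heads|C2) = 0.15; P(heads|C3) = 0.73.
Prior × likelihood for each source: 0.53·0.77=0.4081, 0.12·0.15=0.01800, 0.35·0.73=0.2555. Summing gives P(heads) = 0.68160.
P(Coin 1 | heads) = 0.4081 / 0.68160 = 0.599.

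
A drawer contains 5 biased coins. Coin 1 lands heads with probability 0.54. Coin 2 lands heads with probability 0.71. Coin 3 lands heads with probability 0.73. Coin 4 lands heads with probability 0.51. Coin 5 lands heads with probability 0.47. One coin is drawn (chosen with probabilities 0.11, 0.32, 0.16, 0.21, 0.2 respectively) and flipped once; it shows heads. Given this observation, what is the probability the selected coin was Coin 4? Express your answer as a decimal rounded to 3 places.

P(heads|C1) = 0.54; P(heads|C2) = 0.71; P(heads|C3) = 0.73; P(heads|C4) = 0.51; P(heads|C5) = 0.47.
Prior × likelihood for each source: 0.11·0.54=0.05940, 0.32·0.71=0.2272, 0.16·0.73=0.1168, 0.21·0.51=0.1071, 0.2·0.47=0.09400. Summing gives P(heads) = 0.60450.
P(Coin 4 | heads) = 0.1071 / 0.60450 = 0.177.

Posterior probability ≈ 0.177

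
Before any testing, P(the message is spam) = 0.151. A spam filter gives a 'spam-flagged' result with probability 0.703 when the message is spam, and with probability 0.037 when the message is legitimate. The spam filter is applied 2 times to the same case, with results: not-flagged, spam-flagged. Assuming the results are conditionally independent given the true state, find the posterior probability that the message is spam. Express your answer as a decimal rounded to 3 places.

Posterior P(H) ≈ 0.510

Let H be the event that the message is spam; start with P(H) = 0.151. P('spam-flagged'|H) = 0.703, P('spam-flagged'|¬H) = 0.037.
Update on result 1 ('not-flagged'): P(H) ← 0.297·0.1510 / (0.297·0.1510 + 0.963·0.8490) = 0.044847/0.86243 = 0.0520.
Update on result 2 ('spam-flagged'): P(H) ← 0.703·0.0520 / (0.703·0.0520 + 0.037·0.9480) = 0.036556/0.071632 = 0.5103.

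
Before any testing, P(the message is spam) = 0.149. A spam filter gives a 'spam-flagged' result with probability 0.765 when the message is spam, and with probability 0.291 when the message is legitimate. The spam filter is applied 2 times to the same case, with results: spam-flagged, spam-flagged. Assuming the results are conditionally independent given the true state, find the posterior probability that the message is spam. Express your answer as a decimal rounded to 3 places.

Let H be the event that the message is spam; start with P(H) = 0.149. P('spam-flagged'|H) = 0.765, P('spam-flagged'|¬H) = 0.291.
Update on result 1 ('spam-flagged'): P(H) ← 0.765·0.1490 / (0.765·0.1490 + 0.291·0.8510) = 0.11399/0.36163 = 0.3152.
Update on result 2 ('spam-flagged'): P(H) ← 0.765·0.3152 / (0.765·0.3152 + 0.291·0.6848) = 0.24113/0.44041 = 0.5475.

Posterior P(H) ≈ 0.548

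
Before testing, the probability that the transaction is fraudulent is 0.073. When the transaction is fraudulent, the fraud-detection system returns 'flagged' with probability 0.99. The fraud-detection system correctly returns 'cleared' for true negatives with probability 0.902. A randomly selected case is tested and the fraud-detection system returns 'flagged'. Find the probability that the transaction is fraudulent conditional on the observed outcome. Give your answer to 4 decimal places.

P(H | E) ≈ 0.4431

Let H be the event that the transaction is fraudulent. P(H) = 0.073, so P(¬H) = 0.927. With E the 'flagged' result, P(E|H) = 0.99 and P(E|¬H) = 0.098.
P(E) = 0.99·0.073 + 0.098·0.927 = 0.072270 + 0.090846 = 0.16312.
By Bayes' theorem, P(H|E) = 0.072270 / 0.16312 = 0.4431.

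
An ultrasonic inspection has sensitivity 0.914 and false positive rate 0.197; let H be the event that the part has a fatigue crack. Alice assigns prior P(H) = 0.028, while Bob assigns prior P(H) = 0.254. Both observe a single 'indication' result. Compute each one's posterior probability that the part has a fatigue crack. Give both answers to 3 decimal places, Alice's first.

Alice: 0.118; Bob: 0.612

P('+'|H) = 0.914, P('+'|¬H) = 0.197.
Alice: numerator 0.914·0.028 = 0.025592; evidence = 0.025592+0.197·0.972 = 0.21708; posterior = 0.118.
Bob: numerator 0.914·0.254 = 0.23216; evidence = 0.23216+0.197·0.746 = 0.37912; posterior = 0.612.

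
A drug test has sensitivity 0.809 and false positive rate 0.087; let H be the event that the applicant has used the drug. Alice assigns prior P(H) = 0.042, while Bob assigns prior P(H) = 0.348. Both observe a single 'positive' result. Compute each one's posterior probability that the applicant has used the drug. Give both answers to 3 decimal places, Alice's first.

Alice: 0.290; Bob: 0.832

P('+'|H) = 0.809, P('+'|¬H) = 0.087.
Alice: numerator 0.809·0.042 = 0.033978; evidence = 0.033978+0.087·0.958 = 0.11732; posterior = 0.290.
Bob: numerator 0.809·0.348 = 0.28153; evidence = 0.28153+0.087·0.652 = 0.33826; posterior = 0.832.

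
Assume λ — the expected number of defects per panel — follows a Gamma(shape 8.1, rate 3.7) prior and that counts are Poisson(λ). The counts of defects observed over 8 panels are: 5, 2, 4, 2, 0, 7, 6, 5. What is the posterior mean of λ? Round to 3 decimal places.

Total count ∑xᵢ = 31 over n = 8 panels.
Gamma is conjugate to the Poisson likelihood: posterior is Gamma(shape = 8.1+31 = 39.1, rate = 3.7+8 = 11.7).
Posterior mean = shape/rate = 39.1/11.7 = 3.342.

Posterior mean ≈ 3.342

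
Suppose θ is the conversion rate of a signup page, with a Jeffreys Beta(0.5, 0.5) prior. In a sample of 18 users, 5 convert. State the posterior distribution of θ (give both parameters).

Posterior: Beta(5.5, 13.5)

The binomial likelihood is conjugate to the Beta prior: with 5 successes and 13 failures, the posterior is Beta(0.5+5, 0.5+13) = Beta(5.5, 13.5).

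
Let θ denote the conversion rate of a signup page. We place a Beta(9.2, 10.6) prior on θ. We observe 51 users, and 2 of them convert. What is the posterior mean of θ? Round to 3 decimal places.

Observing 2 successes and 49 failures updates Beta(9.2, 10.6) by adding the success and failure counts to the two shape parameters: α = 9.2+2 = 11.2, β = 10.6+49 = 59.6.
Posterior mean = α/(α+β) = 11.2/70.8 = 0.158.

Posterior mean ≈ 0.158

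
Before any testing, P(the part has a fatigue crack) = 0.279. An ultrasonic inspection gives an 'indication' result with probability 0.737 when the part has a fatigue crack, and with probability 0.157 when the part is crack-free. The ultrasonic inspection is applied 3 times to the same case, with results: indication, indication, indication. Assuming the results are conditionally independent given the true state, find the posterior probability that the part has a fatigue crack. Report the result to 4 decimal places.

With H the event that the part has a fatigue crack, the joint likelihood of the observed sequence is P(data|H) = 0.737·0.737·0.737 = 0.40032 and P(data|¬H) = 0.157·0.157·0.157 = 0.0038699.
Bayes: P(H|data) = 0.279·0.40032 / (0.279·0.40032 + 0.721·0.0038699) = 0.11169/0.11448 = 0.9756.

Posterior P(H) ≈ 0.9756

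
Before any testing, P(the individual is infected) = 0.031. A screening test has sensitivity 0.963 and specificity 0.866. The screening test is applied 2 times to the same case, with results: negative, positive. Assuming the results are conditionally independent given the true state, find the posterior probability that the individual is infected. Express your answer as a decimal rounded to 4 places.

Posterior P(H) ≈ 0.0097

With H the event that the individual is infected, the joint likelihood of the observed sequence is P(data|H) = 0.037·0.963 = 0.035631 and P(data|¬H) = 0.866·0.134 = 0.11604.
Bayes: P(H|data) = 0.031·0.035631 / (0.031·0.035631 + 0.969·0.11604) = 0.0011046/0.11355 = 0.0097.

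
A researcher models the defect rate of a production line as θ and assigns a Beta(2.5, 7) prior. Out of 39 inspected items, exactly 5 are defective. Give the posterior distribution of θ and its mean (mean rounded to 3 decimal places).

Posterior: Beta(7.5, 41); mean ≈ 0.155

Observing 5 successes and 34 failures updates Beta(2.5, 7) by adding the success and failure counts to the two shape parameters: α = 2.5+5 = 7.5, β = 7+34 = 41.
E[θ | data] = 7.5/(7.5+41) = 0.155.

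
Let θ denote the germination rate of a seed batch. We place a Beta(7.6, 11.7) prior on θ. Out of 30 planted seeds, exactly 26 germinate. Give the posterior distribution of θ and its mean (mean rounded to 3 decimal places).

Posterior: Beta(33.6, 15.7); mean ≈ 0.682

The binomial likelihood is conjugate to the Beta prior: with 26 successes and 4 failures, the posterior is Beta(7.6+26, 11.7+4) = Beta(33.6, 15.7).
Posterior mean = α/(α+β) = 33.6/49.3 = 0.682.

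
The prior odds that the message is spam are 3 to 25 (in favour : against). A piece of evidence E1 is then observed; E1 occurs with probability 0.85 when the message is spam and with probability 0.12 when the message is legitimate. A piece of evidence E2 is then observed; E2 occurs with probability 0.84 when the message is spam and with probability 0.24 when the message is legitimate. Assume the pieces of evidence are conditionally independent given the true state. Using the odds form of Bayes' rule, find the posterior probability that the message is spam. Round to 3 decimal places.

Posterior probability ≈ 0.748

Prior odds = 3/25 = 0.12000. In log-odds, ln(0.12000) = -2.1203.
Add log likelihood ratios: ln(7.0833) + ln(3.5000) = 3.2105.
Posterior log-odds = 1.0902, so posterior odds = exp(1.0902) = 2.9750. Converting, P(H|E) = 2.9750/3.9750 = 0.748.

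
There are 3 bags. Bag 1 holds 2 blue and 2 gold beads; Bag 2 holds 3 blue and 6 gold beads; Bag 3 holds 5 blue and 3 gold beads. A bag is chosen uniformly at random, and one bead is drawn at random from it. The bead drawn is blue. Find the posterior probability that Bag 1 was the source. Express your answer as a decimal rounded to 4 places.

Tabulate prior·likelihood by source: [1] prior 0.333333, lik 0.5, product 0.1667; [2] prior 0.333333, lik 0.3333, product 0.1111; [3] prior 0.333333, lik 0.625, product 0.2083.
Normalizing constant = 0.48611; the posterior for Bag 1 is its product over the sum, 0.1667/0.48611 = 0.3429.

Posterior probability ≈ 0.3429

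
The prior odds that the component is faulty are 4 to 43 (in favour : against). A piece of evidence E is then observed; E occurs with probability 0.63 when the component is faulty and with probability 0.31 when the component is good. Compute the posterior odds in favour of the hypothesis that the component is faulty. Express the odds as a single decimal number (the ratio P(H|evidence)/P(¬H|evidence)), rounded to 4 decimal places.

Posterior odds ≈ 0.1890

Prior odds = 4/43 = 0.093023. In log-odds, ln(0.093023) = -2.3749.
Add log likelihood ratio: ln(2.0323) = 0.70915.
Posterior log-odds = -1.6658, so posterior odds = exp(-1.6658) = 0.18905.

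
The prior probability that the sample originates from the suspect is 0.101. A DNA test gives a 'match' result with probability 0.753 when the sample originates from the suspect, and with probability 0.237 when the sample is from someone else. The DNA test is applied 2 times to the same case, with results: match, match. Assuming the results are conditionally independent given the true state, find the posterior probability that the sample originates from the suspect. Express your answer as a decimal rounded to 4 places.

Let H be the event that the sample originates from the suspect; start with P(H) = 0.101. P('match'|H) = 0.753, P('match'|¬H) = 0.237.
Update on result 1 ('match'): P(H) ← 0.753·0.1010 / (0.753·0.1010 + 0.237·0.8990) = 0.076053/0.28912 = 0.2631.
Update on result 2 ('match'): P(H) ← 0.753·0.2631 / (0.753·0.2631 + 0.237·0.7369) = 0.19808/0.37274 = 0.5314.

Posterior P(H) ≈ 0.5314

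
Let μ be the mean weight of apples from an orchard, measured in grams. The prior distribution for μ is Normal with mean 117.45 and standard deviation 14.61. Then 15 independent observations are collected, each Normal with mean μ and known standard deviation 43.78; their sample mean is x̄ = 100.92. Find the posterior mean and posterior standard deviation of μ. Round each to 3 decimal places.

Prior precision 1/τ₀² = 1/14.61² = 0.00468489; data precision n/σ² = 15/43.78² = 0.00782600.
Posterior precision = 0.00468489 + 0.00782600 = 0.0125109, giving posterior SD = 1/√0.0125109 = 8.940.
Posterior mean = (0.00468489·117.45 + 0.00782600·100.92) / 0.0125109 = 107.110.

Posterior mean ≈ 107.110; posterior SD ≈ 8.940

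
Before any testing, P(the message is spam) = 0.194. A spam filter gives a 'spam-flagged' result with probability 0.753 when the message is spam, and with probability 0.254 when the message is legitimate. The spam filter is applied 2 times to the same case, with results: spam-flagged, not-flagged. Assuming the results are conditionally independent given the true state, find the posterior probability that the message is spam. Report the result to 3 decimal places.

Let H be the event that the message is spam; start with P(H) = 0.194. P('spam-flagged'|H) = 0.753, P('spam-flagged'|¬H) = 0.254.
Update on result 1 ('spam-flagged'): P(H) ← 0.753·0.1940 / (0.753·0.1940 + 0.254·0.8060) = 0.14608/0.35081 = 0.4164.
Update on result 2 ('not-flagged'): P(H) ← 0.247·0.4164 / (0.247·0.4164 + 0.746·0.5836) = 0.10286/0.53821 = 0.1911.

Posterior P(H) ≈ 0.191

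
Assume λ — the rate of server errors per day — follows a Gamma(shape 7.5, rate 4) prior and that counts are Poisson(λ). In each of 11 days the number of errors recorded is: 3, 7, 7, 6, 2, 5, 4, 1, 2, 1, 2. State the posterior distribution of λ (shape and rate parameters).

Posterior: Gamma(shape=47.5, rate=15)

The Poisson likelihood adds the total count to the shape and the number of exposure periods to the rate. Here ∑xᵢ = 40 and n = 11, so shape 7.5→47.5 and rate 4→15.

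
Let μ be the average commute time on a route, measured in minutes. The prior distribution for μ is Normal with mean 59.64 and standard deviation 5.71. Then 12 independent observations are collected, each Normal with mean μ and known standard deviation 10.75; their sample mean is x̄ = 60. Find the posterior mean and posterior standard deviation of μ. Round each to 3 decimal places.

With known σ, the Normal prior is conjugate. Weight on the data is w = (n/σ²)/(n/σ² + 1/τ₀²) = 0.103840/(0.103840+0.0306710) = 0.77198.
Posterior mean = w·x̄ + (1−w)·μ₀ = 0.77198·60 + 0.22802·59.64 = 59.918. Posterior variance = 1/(0.103840+0.0306710) = 7.43434, so SD = 2.727.

Posterior mean ≈ 59.918; posterior SD ≈ 2.727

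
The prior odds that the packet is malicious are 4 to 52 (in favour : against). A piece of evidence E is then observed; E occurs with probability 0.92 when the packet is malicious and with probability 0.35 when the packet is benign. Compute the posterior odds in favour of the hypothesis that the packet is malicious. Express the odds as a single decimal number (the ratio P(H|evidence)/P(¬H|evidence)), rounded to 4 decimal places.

Posterior odds ≈ 0.2022

Prior odds = 4/52 = 0.076923.
Likelihood ratio for E = 0.92/0.35 = 2.6286.
Posterior odds = prior odds × LR = 0.20220.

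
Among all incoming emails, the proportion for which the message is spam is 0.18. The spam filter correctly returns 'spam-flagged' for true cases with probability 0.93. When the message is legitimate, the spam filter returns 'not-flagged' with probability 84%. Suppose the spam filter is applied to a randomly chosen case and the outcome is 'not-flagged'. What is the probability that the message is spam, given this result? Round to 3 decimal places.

Let H be the event that the message is spam. P(H) = 0.18, so P(¬H) = 0.82. With E the 'not-flagged' result, P(E|H) = 0.07 and P(E|¬H) = 0.84.
P(E) = 0.07·0.18 + 0.84·0.82 = 0.012600 + 0.68880 = 0.70140.
By Bayes' theorem, P(H|E) = 0.012600 / 0.70140 = 0.018.

P(H | E) ≈ 0.018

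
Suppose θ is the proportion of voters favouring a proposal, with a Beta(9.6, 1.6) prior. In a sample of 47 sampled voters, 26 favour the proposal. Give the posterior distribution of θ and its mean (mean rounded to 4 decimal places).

Posterior: Beta(35.6, 22.6); mean ≈ 0.6117

Observing 26 successes and 21 failures updates Beta(9.6, 1.6) by adding the success and failure counts to the two shape parameters: α = 9.6+26 = 35.6, β = 1.6+21 = 22.6.
Posterior mean = α/(α+β) = 35.6/58.2 = 0.6117.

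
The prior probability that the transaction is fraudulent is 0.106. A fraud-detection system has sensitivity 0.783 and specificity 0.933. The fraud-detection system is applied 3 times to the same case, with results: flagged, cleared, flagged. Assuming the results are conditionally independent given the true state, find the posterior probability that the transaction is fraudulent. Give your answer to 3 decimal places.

Posterior P(H) ≈ 0.790

Let H be the event that the transaction is fraudulent; start with P(H) = 0.106. P('flagged'|H) = 0.783, P('flagged'|¬H) = 0.067.
Update on result 1 ('flagged'): P(H) ← 0.783·0.1060 / (0.783·0.1060 + 0.067·0.8940) = 0.082998/0.14290 = 0.5808.
Update on result 2 ('cleared'): P(H) ← 0.217·0.5808 / (0.217·0.5808 + 0.933·0.4192) = 0.12604/0.51713 = 0.2437.
Update on result 3 ('flagged'): P(H) ← 0.783·0.2437 / (0.783·0.2437 + 0.067·0.7563) = 0.19084/0.24151 = 0.7902.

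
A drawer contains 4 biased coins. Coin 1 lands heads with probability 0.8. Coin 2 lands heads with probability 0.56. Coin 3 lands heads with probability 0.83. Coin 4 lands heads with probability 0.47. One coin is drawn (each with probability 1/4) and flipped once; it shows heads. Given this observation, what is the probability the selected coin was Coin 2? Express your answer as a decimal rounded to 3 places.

Tabulate prior·likelihood by source: [1] prior 0.25, lik 0.8, product 0.2000; [2] prior 0.25, lik 0.56, product 0.1400; [3] prior 0.25, lik 0.83, product 0.2075; [4] prior 0.25, lik 0.47, product 0.1175.
Normalizing constant = 0.66500; the posterior for Coin 2 is its product over the sum, 0.1400/0.66500 = 0.211.

Posterior probability ≈ 0.211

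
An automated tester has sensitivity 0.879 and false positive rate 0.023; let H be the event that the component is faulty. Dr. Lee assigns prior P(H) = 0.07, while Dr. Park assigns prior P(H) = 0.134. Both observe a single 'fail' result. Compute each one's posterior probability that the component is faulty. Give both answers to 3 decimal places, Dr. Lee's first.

The likelihood ratio for a 'fail' result is 0.879/0.023 = 38.217.
Dr. Lee: prior odds 0.07/0.93 = 0.075269; posterior odds 2.8766; posterior probability 0.742.
Dr. Park: prior odds 0.134/0.866 = 0.15473; posterior odds 5.9135; posterior probability 0.855.

Dr. Lee: 0.742; Dr. Park: 0.855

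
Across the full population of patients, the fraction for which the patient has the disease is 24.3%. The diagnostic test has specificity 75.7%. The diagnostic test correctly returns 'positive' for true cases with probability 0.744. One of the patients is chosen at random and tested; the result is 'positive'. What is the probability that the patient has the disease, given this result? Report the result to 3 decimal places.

Let H be the event that the patient has the disease. P(H) = 0.243, so P(¬H) = 0.757. With E the 'positive' result, P(E|H) = 0.744 and P(E|¬H) = 0.243.
P(E) = 0.744·0.243 + 0.243·0.757 = 0.18079 + 0.18395 = 0.36474.
By Bayes' theorem, P(H|E) = 0.18079 / 0.36474 = 0.496.

P(H | E) ≈ 0.496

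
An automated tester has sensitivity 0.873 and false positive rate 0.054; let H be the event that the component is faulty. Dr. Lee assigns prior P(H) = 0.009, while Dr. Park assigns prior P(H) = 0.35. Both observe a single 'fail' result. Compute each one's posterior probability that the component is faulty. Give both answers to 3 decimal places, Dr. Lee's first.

Dr. Lee: 0.128; Dr. Park: 0.897

P('+'|H) = 0.873, P('+'|¬H) = 0.054.
Dr. Lee: numerator 0.873·0.009 = 0.0078570; evidence = 0.0078570+0.054·0.991 = 0.061371; posterior = 0.128.
Dr. Park: numerator 0.873·0.35 = 0.30555; evidence = 0.30555+0.054·0.65 = 0.34065; posterior = 0.897.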